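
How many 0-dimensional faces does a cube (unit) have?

Number of 0-faces = C(3,0) · 2^(3-0) = 1 · 8 = 8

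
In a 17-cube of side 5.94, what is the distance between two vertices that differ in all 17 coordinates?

||(5.94,5.94,...,5.94)|| = √(17)·5.94 ≈ 24.4912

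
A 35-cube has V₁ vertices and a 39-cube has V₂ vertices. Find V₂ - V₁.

V₁ = 2^35 = 34359738368. V₂ = 2^39 = 549755813888. V₂ - V₁ = 515396075520.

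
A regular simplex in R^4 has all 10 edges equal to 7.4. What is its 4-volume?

V = (7.4^4 / 4!) · √((4+1) / 2^4) ≈ 69.8459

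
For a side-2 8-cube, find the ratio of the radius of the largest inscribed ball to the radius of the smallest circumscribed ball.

r_in / r_out = (2/2) / (2√8/2) = 1/√8 ≈ 0.353553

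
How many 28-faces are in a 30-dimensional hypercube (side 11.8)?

An n-cube has C(n,k)·2^(n-k) k-faces. Here C(30,28)·2^2 = 435·4 = 1740.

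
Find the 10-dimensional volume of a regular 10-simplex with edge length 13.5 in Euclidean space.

V_10 = √(11) · 13.5^10 / (10! · 2^(10/2)) ≈ 5742.76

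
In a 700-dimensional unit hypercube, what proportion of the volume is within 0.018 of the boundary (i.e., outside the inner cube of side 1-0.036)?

The inner cube has side 1-2·0.018 = 0.964 and volume (0.964)^700 ≈ 7.144e-12, so the shell holds 1 - 7.144e-12 of the volume.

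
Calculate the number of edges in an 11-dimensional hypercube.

Number of 1-faces = C(11,1)·2^(11-1) = 11·1024 = 11264.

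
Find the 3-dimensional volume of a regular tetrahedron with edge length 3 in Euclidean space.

Volume = (√2/12) · 3³ = 3.18198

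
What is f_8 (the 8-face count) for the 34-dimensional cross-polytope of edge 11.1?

Number of 8-faces = 2^(8+1) · C(34,8+1) = 512 · 52451256 = 26855043072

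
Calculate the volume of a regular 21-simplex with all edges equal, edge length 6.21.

Volume = 6.21^21 · √(22/2^21) / 21! ≈ 2.86402e-06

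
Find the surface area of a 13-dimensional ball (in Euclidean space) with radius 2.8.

S_13(2.8) = 2·π^(13/2)·(2.8)^12 / Γ(13/2) ≈ 2.74904e+06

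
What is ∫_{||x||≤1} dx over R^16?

The n-ball volume is π^(n/2)·r^n/Γ(n/2+1). With n=16, r=1: V = π^8/40320 ≈ 0.235331.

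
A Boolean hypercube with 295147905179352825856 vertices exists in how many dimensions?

Since 2^n = 295147905179352825856, we have n = 68.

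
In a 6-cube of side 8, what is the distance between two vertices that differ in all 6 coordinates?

||(8,8,...,8)|| = √(6)·8 ≈ 19.5959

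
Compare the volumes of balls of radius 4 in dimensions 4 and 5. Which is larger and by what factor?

V_4(4) ≈ 1263.31, V_5(4) ≈ 5390.12. The 5-ball is larger by a factor of 4.267.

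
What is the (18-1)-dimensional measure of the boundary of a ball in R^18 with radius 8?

The surface area of an n-ball is 2π^(n/2) r^(n-1) / Γ(n/2). For n=18, r=8: 35184372088832·π^9/315 ≈ 3.32957e+15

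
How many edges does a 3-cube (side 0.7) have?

Number of 1-faces = C(3,1)·2^(3-1) = 3·4 = 12.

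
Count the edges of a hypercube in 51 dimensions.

Each of the 2^51 = 2251799813685248 vertices has degree 51; total edges = 51·2^51/2 = 57420895248973824.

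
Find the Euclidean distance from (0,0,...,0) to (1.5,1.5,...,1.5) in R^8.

The space diagonal of an n-cube of side s is s√n. Here 1.5·√8 ≈ 4.24264.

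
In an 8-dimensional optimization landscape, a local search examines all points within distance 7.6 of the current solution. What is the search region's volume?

Volume = π^{8/2}·(7.6)^8/Γ(5) ≈ 4.51749e+07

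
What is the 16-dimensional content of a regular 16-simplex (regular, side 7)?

V = (7^16 / 16!) · √((16+1) / 2^16) ≈ 0.0255819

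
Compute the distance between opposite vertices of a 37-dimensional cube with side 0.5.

The space diagonal of an n-cube of side s is s√n. Here 0.5·√37 ≈ 3.04138.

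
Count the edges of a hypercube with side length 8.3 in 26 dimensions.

Each of the 2^26 = 67108864 vertices has degree 26; total edges = 26·2^26/2 = 872415232.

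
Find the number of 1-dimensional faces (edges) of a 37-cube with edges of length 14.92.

Number of 1-faces = C(37,1)·2^(37-1) = 37·68719476736 = 2542620639232.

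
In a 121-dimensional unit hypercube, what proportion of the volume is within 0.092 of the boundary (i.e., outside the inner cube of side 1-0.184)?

1 - (1 - 2·0.092)^121 = 1 - 0.816^121 ≈ 1 - 2.063e-11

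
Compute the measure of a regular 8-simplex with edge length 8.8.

For a regular n-simplex with edge a, V = (a^n / n!)·√((n+1)/2^n). With a=8.8, n=8: V ≈ 167.241.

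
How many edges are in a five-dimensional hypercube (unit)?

Number of 1-faces = C(5,1) · 2^(5-1) = 5 · 16 = 80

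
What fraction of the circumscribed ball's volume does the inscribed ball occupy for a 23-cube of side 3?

The radii are 3/2 and 3√23/2, so the volume ratio is (1/√23)^23 = 23^{-23/2} ≈ 2.18842e-16.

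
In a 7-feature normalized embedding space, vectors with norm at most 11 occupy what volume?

V = 311794736·π^3/105 ≈ 9.20723e+07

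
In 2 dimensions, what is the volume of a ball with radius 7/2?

V_2(7/2) = π^(2/2) · (7/2)^2 / Γ(2/2 + 1) = 49·π/4 ≈ 38.4845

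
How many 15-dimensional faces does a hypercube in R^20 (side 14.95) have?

Number of 15-faces = C(20,15) · 2^(20-15) = 15504 · 32 = 496128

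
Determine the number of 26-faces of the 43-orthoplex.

An n-cross-polytope has 2^(k+1)·C(n,k+1) k-faces. Here 2^27·C(43,27) = 134217728·265182149218 = 35592145574196936704.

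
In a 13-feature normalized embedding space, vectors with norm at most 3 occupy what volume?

V_13(3) = π^(13/2) · (3)^13 / Γ(13/2 + 1) = 7558272·π^6/5005 ≈ 1.45184e+06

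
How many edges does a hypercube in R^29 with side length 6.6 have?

Number of 1-faces = C(29,1)·2^(29-1) = 29·268435456 = 7784628224.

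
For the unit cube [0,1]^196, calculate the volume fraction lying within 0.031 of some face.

The inner cube has side 1-2·0.031 = 0.938 and volume (0.938)^196 ≈ 3.563e-06, so the shell holds 0.9999964375 of the volume.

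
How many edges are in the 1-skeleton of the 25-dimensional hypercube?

Number of 1-faces = C(25,1)·2^(25-1) = 25·16777216 = 419430400.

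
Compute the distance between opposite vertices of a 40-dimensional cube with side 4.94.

Diagonal = √40 · 4.94 ≈ 31.2433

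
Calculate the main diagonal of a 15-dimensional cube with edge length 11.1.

||(11.1,11.1,...,11.1)|| = √(15)·11.1 ≈ 42.9901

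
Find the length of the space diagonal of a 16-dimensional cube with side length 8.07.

The space diagonal of an n-cube of side s is s√n. Here 8.07·√16 = 32.28.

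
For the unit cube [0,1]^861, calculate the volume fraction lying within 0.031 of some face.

1 - (1 - 2·0.031)^861 = 1 - 0.938^861 ≈ 1 - 1.166e-24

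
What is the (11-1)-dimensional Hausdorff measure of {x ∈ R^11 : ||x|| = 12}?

The surface area of an n-ball is 2π^(n/2) r^(n-1) / Γ(n/2). For n=11, r=12: 146767085568·π^5/35 ≈ 1.28325e+12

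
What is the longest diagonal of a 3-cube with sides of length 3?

The space diagonal of an n-cube of side s is s√n. Here 3·√3 ≈ 5.19615.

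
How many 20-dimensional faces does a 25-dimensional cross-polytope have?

Each 20-face is the convex hull of 21 vertices, one chosen as ±e_i from each of 21 distinct axes: 2^21·C(25,21) = 26528972800.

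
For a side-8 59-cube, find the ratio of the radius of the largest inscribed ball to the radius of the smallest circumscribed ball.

For an n-cube of any side s, the inradius is s/2 and the circumradius is s√n/2, so the ratio is 1/√59 ≈ 0.130189.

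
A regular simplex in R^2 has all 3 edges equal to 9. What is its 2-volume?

Area = (√3/4) · 9² = 35.074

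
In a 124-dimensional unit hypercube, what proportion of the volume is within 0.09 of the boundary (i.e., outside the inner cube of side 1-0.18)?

1 - (1 - 2·0.09)^124 = 1 - 0.82^124 ≈ 1 - 2.056e-11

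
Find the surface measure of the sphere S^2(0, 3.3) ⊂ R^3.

|∂B_3(3.3)| = 4πr² = 4π·(3.3)² ≈ 136.848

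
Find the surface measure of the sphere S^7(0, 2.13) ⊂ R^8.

S_8(2.13) = 2·π^(8/2)·(2.13)^7 / Γ(8/2) ≈ 6458.56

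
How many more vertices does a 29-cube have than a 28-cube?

The 29-cube has 2^29 = 536870912 vertices. The 28-cube has 2^28 = 268435456 vertices. Difference: 536870912 - 268435456 = 268435456.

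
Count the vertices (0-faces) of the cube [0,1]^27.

The 27-cube has 2^27 = 134217728 vertices.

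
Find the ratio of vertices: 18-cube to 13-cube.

The 18-cube has 2^18 = 262144 vertices. The 13-cube has 2^13 = 8192 vertices. Ratio: 262144/8192 = 32.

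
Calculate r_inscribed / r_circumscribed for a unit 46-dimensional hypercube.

r_in / r_out = (1/2) / (1√46/2) = 1/√46 ≈ 0.147442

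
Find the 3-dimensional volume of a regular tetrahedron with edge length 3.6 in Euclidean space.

Volume = (√2/12) · 3.6³ = 5.49846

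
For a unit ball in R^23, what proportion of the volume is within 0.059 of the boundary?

V(inner)/V(outer) = ((1-0.059)/1)^23 ≈ 0.2469, so the shell fraction is 0.753077.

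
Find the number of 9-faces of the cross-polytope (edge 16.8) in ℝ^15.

f_9(15-orthoplex) = 2^10 · (15 choose 10) = 3075072.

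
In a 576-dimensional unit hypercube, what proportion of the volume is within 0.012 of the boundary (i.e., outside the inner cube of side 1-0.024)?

Shell fraction = 1 - (1-0.024)^576 ≈ 0.9999991623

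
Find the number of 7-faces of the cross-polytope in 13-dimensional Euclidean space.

Number of 7-faces = 2^(7+1) · C(13,7+1) = 256 · 1287 = 329472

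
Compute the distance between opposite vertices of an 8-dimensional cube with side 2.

d = √(2² + 2² + ... + 2²) [8 terms] = √(8·2²) = 2√8 ≈ 5.65685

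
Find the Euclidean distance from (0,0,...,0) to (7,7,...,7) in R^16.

d = √(7² + 7² + ... + 7²) [16 terms] = √(16·7²) = 7√16 = 28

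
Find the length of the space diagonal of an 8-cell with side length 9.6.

Diagonal = √4 · 9.6 = 19.2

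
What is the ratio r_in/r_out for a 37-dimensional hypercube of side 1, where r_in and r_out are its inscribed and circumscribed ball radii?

r_in = 1/2 (half the side); r_out = 1√37/2 (half the diagonal). Ratio = 1/√37 ≈ 0.164399.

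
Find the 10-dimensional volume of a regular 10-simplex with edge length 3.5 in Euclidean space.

For a regular n-simplex with edge a, V = (a^n / n!)·√((n+1)/2^n). With a=3.5, n=10: V ≈ 0.00787887.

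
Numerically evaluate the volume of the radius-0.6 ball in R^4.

V_4(0.6) = π^(4/2) · (0.6)^4 / Γ(4/2 + 1) ≈ 0.63955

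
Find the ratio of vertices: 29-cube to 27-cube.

The 29-cube has 2^29 = 536870912 vertices. The 27-cube has 2^27 = 134217728 vertices. Ratio: 536870912/134217728 = 4.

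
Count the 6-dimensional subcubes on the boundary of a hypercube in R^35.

f_6(35-cube) = (35 choose 6) · 2^29 = 871427389521920.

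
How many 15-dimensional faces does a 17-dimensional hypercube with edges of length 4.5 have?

Number of 15-faces = C(17,15) · 2^(17-15) = 136 · 4 = 544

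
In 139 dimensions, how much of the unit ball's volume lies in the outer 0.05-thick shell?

1 - (1-0.05)^139 ≈ 0.999199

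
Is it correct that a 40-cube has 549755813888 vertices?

False. The 40-cube has 2^40 = 1099511627776 vertices.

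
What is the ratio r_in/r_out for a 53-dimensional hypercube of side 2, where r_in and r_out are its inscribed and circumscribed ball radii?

r_in = 2/2 (half the side); r_out = 2√53/2 (half the diagonal). Ratio = 1/√53 ≈ 0.137361.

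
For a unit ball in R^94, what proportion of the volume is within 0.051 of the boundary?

Shell fraction = 1 - (1-0.051)^94 ≈ 0.992705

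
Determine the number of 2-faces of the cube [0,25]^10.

Number of 2-faces = C(10,2) · 2^(10-2) = 45 · 256 = 11520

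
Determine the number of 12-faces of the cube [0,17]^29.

An n-cube has C(n,k)·2^(n-k) k-faces. Here C(29,12)·2^17 = 51895935·131072 = 6802103992320.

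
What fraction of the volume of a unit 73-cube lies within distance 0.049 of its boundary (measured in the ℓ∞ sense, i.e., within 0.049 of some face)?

1 - (1 - 2·0.049)^73 = 1 - 0.902^73 ≈ 0.999463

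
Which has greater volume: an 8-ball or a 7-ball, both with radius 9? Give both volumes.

V_8(9) ≈ 1.74714e+08. V_7(9) ≈ 2.25984e+07. The 8-ball is larger.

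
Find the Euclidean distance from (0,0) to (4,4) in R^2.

||(4,4,...,4)|| = √(2)·4 ≈ 5.65685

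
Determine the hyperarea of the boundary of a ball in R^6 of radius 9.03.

|∂B_6(9.03)| ≈ 1.86161e+06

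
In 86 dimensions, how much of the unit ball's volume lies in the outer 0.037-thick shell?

Shell fraction = 1 - (1-0.037)^86 ≈ 0.960928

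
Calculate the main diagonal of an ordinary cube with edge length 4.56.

The space diagonal of an n-cube of side s is s√n. Here 4.56·√3 ≈ 7.89815.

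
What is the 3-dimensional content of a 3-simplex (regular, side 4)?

Volume = (√2/12) · 4³ = 7.54247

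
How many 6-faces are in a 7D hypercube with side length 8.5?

Choose 6 of 7 axes to span the face (C(7,6) = 7 ways), then fix each of the remaining 1 coordinate at one of its two extreme values (2^1 = 2 ways): 7·2 = 14.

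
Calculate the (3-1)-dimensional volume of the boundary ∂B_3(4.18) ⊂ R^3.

S_3(4.18) = 2·π^(3/2)·(4.18)^2 / Γ(3/2) = 4πr² = 4π·(4.18)² ≈ 219.565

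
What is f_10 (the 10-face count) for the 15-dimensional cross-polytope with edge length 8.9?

f_10(15-orthoplex) = 2^11 · (15 choose 11) = 2795520.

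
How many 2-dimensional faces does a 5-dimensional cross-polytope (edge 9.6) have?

Number of 2-faces = 2^(2+1) · C(5,2+1) = 8 · 10 = 80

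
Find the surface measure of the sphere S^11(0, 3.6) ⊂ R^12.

S = n·V_n(r)/r = 12·V_12(3.6)/3.6 (volume-to-surface relation), giving 2.10899e+07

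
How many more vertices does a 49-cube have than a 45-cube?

The 49-cube has 2^49 = 562949953421312 vertices. The 45-cube has 2^45 = 35184372088832 vertices. Difference: 562949953421312 - 35184372088832 = 527765581332480.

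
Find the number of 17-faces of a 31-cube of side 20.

An n-cube has C(n,k)·2^(n-k) k-faces. Here C(31,17)·2^14 = 265182525·16384 = 4344750489600.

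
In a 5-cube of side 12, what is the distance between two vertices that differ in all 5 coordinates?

||(12,12,...,12)|| = √(5)·12 ≈ 26.8328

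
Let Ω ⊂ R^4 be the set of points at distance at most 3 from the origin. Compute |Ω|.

V = 81·π^2/2 ≈ 399.719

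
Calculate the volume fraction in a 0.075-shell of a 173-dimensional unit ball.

1 - (1-0.075)^173 ≈ 0.9999986116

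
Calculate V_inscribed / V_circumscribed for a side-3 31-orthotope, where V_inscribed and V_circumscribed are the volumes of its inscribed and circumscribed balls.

V_in/V_out = n^(-n/2) = 31^(-31/2) ≈ 7.65409e-24.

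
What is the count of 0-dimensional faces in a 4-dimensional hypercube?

Number of 0-faces = C(4,0) · 2^(4-0) = 1 · 16 = 16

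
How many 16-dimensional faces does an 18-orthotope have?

An n-cube has C(n,k)·2^(n-k) k-faces. Here C(18,16)·2^2 = 153·4 = 612.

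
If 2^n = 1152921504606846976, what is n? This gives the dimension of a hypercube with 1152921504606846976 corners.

2^n = 1152921504606846976 ⇒ n = log_2(1152921504606846976) = 60.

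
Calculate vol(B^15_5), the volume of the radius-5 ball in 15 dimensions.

Volume = π^{15/2}·(5)^15/Γ(17/2) = 312500000000·π^7/81081 ≈ 1.16407e+10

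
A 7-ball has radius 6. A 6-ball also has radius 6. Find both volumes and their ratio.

V_7(6) ≈ 1.32263e+06. V_6(6) ≈ 241105. Ratio V_7/V_6 ≈ 5.486.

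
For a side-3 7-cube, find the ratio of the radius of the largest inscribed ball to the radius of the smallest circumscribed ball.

r_in = 3/2 (half the side); r_out = 3√7/2 (half the diagonal). Ratio = 1/√7 ≈ 0.377964.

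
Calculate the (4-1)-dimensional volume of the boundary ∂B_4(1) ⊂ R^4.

S_4(1) = 2·π^(4/2)·(1)^3 / Γ(4/2) = 2·π^2 ≈ 19.7392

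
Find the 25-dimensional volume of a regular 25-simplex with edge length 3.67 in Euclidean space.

V = (3.67^25 / 25!) · √((25+1) / 2^25) ≈ 7.42365e-15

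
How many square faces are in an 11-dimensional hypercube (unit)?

Choose 2 of 11 axes to span the face (C(11,2) = 55 ways), then fix each of the remaining 9 coordinates at one of its two extreme values (2^9 = 512 ways): 55·512 = 28160.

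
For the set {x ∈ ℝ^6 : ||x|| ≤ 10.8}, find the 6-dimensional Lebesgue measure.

The n-ball volume is π^(n/2)·r^n/Γ(n/2+1). With n=6, r=10.8: V ≈ 8.20051e+06.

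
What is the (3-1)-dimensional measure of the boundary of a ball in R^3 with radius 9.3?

|∂B_3(9.3)| = 4πr² = 4π·(9.3)² ≈ 1086.87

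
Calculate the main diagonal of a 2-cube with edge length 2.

The space diagonal of an n-cube of side s is s√n. Here 2·√2 ≈ 2.82843.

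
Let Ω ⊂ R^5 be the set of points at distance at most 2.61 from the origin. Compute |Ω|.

V_5(2.61) = π^(5/2) · (2.61)^5 / Γ(5/2 + 1) ≈ 637.531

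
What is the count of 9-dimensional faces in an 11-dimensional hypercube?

Choose 9 of 11 axes to span the face (C(11,9) = 55 ways), then fix each of the remaining 2 coordinates at one of its two extreme values (2^2 = 4 ways): 55·4 = 220.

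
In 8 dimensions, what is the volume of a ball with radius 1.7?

The n-ball volume is π^(n/2)·r^n/Γ(n/2+1). With n=8, r=1.7: V ≈ 283.126.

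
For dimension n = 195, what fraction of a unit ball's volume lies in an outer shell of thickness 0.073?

1 - (1-0.073)^195 ≈ 0.9999996193 ≈ 99.999962%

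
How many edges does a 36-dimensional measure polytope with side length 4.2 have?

Number of 1-faces = C(36,1)·2^(36-1) = 36·34359738368 = 1236950581248.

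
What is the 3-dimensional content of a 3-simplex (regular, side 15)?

Volume = (√2/12) · 15³ = 397.748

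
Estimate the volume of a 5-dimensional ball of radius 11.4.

The n-ball volume is π^(n/2)·r^n/Γ(n/2+1). With n=5, r=11.4: V ≈ 1.0135e+06.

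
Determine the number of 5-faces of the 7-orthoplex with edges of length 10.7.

f_5(7-orthoplex) = 2^6 · (7 choose 6) = 448.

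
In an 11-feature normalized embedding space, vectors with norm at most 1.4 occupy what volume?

Volume = π^{11/2}·(1.4)^11/Γ(13/2) ≈ 76.298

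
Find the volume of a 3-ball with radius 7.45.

The n-ball volume is π^(n/2)·r^n/Γ(n/2+1). With n=3, r=7.45: V ≈ 1732.04.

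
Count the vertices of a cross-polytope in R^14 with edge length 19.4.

The 14-dimensional cross-polytope has 2n = 2·14 = 28 vertices.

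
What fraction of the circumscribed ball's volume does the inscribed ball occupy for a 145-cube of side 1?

V_in / V_out = (r_in/r_out)^145 = (1/√145)^145 = 145^(-145/2) ≈ 1.99903e-157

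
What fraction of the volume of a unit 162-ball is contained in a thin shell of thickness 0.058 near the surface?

1 - (1-0.058)^162 ≈ 0.999937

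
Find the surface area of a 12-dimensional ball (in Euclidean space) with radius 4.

The surface area of an n-ball is 2π^(n/2) r^(n-1) / Γ(n/2). For n=12, r=4: 1048576·π^6/15 ≈ 6.7206e+07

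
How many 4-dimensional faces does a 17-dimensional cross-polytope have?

Each 4-face is the convex hull of 5 vertices, one chosen as ±e_i from each of 5 distinct axes: 2^5·C(17,5) = 198016.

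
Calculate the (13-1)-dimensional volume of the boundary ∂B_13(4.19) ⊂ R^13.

S = n·V_n(r)/r = 13·V_13(4.19)/4.19 (volume-to-surface relation), giving 3.46619e+08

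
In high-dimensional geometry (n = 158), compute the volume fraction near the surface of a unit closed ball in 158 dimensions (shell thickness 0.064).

1 - (1-0.064)^158 ≈ 0.999971 ≈ 99.997105%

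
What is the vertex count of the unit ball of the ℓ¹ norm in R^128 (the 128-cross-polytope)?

Number of vertices = 2n = 256.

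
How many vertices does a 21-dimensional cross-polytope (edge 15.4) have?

The vertices are ±e_1, ..., ±e_21, so there are 2·21 = 42.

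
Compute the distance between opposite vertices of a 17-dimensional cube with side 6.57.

The space diagonal of an n-cube of side s is s√n. Here 6.57·√17 ≈ 27.0888.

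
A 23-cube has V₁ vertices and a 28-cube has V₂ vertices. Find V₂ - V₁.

V₁ = 2^23 = 8388608. V₂ = 2^28 = 268435456. V₂ - V₁ = 260046848.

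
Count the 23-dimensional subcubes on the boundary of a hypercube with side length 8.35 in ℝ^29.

f_23(29-cube) = (29 choose 23) · 2^6 = 30401280.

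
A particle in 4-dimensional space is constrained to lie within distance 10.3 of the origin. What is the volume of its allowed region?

The n-ball volume is π^(n/2)·r^n/Γ(n/2+1). With n=4, r=10.3: V ≈ 55541.6.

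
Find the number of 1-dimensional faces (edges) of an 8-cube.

Each of the 2^8 = 256 vertices has degree 8; total edges = 8·2^8/2 = 1024.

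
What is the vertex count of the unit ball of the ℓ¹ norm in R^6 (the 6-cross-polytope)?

The 6-dimensional cross-polytope has 2n = 2·6 = 12 vertices.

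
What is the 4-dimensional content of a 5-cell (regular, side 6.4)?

For a regular n-simplex with edge a, V = (a^n / n!)·√((n+1)/2^n). With a=6.4, n=4: V ≈ 39.0781.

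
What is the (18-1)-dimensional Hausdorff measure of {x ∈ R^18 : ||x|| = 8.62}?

|∂B_18(8.62)| ≈ 1.18435e+16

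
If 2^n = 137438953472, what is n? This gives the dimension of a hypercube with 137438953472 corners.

Since 2^n = 137438953472, we have n = 37.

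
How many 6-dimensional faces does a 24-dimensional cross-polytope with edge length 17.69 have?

Number of 6-faces = 2^(6+1) · C(24,6+1) = 128 · 346104 = 44301312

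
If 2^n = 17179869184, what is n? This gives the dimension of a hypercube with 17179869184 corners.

2^n = 17179869184 ⇒ n = log_2(17179869184) = 34.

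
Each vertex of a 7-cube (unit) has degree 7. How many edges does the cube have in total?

The 7-cube has n·2^(n-1) = 7·2^6 = 7·64 = 448 edges.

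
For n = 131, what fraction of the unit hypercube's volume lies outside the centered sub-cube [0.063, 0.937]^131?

1 - (1 - 2·0.063)^131 = 1 - 0.874^131 ≈ 0.9999999782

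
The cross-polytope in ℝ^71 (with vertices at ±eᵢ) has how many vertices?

The 71-dimensional cross-polytope has 2n = 2·71 = 142 vertices.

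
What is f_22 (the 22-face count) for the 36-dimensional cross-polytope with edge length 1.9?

f_22(36-orthoplex) = 2^23 · (36 choose 23) = 19384308124876800.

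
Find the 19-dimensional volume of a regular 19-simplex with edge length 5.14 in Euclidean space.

V_19 = √(20) · 5.14^19 / (19! · 2^(19/2)) ≈ 1.63657e-06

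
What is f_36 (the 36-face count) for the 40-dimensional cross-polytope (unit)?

Number of 36-faces = 2^(36+1) · C(40,36+1) = 137438953472 · 9880 = 1357896860303360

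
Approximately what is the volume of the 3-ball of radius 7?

V_3(7) = π^(3/2) · (7)^3 / Γ(3/2 + 1) = 1372·π/3 ≈ 1436.76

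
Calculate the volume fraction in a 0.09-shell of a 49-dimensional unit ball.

Shell fraction = 1 - (1-0.09)^49 ≈ 0.990159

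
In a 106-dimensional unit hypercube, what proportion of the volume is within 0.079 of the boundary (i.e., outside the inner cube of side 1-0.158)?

Shell fraction = 1 - (1-0.158)^106 ≈ 0.9999999879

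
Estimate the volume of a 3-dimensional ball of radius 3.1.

The n-ball volume is π^(n/2)·r^n/Γ(n/2+1). With n=3, r=3.1: V ≈ 124.788.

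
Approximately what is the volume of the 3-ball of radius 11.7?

Volume = π^{3/2}·(11.7)^3/Γ(5/2) ≈ 6708.82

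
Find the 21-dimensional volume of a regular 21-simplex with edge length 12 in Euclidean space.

V_21 = √(22) · 12^21 / (21! · 2^(21/2)) ≈ 2.91648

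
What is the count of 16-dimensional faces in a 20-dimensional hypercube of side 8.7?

An n-cube has C(n,k)·2^(n-k) k-faces. Here C(20,16)·2^4 = 4845·16 = 77520.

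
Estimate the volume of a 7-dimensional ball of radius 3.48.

The n-ball volume is π^(n/2)·r^n/Γ(n/2+1). With n=7, r=3.48: V ≈ 29203.5.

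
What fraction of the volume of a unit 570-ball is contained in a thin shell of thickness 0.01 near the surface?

Shell fraction = 1 - (1-0.01)^570 ≈ 0.996749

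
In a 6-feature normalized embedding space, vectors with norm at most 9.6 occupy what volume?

The n-ball volume is π^(n/2)·r^n/Γ(n/2+1). With n=6, r=9.6: V ≈ 4.04507e+06.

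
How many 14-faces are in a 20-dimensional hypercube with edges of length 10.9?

f_14(20-cube) = (20 choose 14) · 2^6 = 2480640.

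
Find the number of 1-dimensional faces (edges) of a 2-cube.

The 2-cube has n·2^(n-1) = 2·2^1 = 2·2 = 4 edges.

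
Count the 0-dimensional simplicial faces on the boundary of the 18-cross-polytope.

An n-cross-polytope has 2^(k+1)·C(n,k+1) k-faces. Here 2^1·C(18,1) = 2·18 = 36.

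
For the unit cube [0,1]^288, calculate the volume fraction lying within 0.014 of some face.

1 - (1 - 2·0.014)^288 = 1 - 0.972^288 ≈ 0.99972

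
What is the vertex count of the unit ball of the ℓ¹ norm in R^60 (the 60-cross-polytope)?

The vertices are ±e_1, ..., ±e_60, so there are 2·60 = 120.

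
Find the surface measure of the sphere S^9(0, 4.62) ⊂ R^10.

The surface area of an n-ball is 2π^(n/2) r^(n-1) / Γ(n/2). For n=10, r=4.62: 2.44538e+07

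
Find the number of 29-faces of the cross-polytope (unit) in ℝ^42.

An n-cross-polytope has 2^(k+1)·C(n,k+1) k-faces. Here 2^30·C(42,30) = 1073741824·11058116888 = 11873562597326323712.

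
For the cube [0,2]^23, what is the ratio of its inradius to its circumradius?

Ratio = (s/2)/(s√23/2) = 23^(-1/2) ≈ 0.208514.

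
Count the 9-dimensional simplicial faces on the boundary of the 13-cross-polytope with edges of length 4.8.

An n-cross-polytope has 2^(k+1)·C(n,k+1) k-faces. Here 2^10·C(13,10) = 1024·286 = 292864.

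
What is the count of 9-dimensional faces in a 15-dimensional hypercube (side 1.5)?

Number of 9-faces = C(15,9) · 2^(15-9) = 5005 · 64 = 320320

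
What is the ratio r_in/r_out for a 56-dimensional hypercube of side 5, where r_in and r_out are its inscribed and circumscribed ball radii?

r_in = 5/2 (half the side); r_out = 5√56/2 (half the diagonal). Ratio = 1/√56 ≈ 0.133631.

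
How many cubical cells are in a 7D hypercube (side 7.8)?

An n-cube has C(n,k)·2^(n-k) k-faces. Here C(7,3)·2^4 = 35·16 = 560.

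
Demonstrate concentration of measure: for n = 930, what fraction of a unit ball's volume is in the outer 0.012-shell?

1 - (1-0.012)^930 ≈ 0.999987 ≈ 99.998670%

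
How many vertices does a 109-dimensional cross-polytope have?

The 109-dimensional cross-polytope has 2n = 2·109 = 218 vertices.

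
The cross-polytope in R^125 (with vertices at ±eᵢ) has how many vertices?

The 125-dimensional cross-polytope has 2n = 2·125 = 250 vertices.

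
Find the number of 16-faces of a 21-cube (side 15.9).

Number of 16-faces = C(21,16) · 2^(21-16) = 20349 · 32 = 651168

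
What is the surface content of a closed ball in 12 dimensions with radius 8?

S_12(8) = 2·π^(12/2)·(8)^11 / Γ(12/2) = 2147483648·π^6/15 ≈ 1.37638e+11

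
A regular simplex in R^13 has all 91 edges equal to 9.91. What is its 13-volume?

V = (9.91^13 / 13!) · √((13+1) / 2^13) ≈ 59.0264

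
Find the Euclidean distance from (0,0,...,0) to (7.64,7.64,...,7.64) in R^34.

Diagonal = √34 · 7.64 ≈ 44.5485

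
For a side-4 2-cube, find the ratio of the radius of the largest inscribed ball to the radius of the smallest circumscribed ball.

r_in / r_out = (4/2) / (4√2/2) = 1/√2 ≈ 0.707107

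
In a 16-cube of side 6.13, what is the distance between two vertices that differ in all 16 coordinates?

Diagonal = √16 · 6.13 = 24.52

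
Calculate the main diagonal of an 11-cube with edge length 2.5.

||(2.5,2.5,...,2.5)|| = √(11)·2.5 ≈ 8.29156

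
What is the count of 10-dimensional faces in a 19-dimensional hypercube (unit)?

Choose 10 of 19 axes to span the face (C(19,10) = 92378 ways), then fix each of the remaining 9 coordinates at one of its two extreme values (2^9 = 512 ways): 92378·512 = 47297536.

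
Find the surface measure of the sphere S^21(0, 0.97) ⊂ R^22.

|∂B_22(0.97)| ≈ 0.0855307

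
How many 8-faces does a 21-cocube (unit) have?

Number of 8-faces = 2^(8+1) · C(21,8+1) = 512 · 293930 = 150492160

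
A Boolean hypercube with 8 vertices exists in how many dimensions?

Since 2^n = 8, we have n = 3.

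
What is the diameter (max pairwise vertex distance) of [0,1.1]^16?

||(1.1,1.1,...,1.1)|| = √(16)·1.1 = 4.4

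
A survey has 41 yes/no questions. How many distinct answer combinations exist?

Each vertex is a binary string of length 41, so there are 2^41 = 2199023255552.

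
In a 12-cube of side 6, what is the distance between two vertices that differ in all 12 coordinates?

The space diagonal of an n-cube of side s is s√n. Here 6·√12 ≈ 20.7846.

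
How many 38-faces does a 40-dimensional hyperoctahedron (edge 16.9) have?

f_38(40-orthoplex) = 2^39 · (40 choose 39) = 21990232555520.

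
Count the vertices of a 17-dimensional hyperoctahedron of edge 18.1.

Number of vertices = 2n = 34.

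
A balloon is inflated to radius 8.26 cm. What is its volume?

V_3(8.26) = π^(3/2) · (8.26)^3 / Γ(3/2 + 1) ≈ 2360.63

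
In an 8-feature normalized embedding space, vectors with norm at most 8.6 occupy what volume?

The n-ball volume is π^(n/2)·r^n/Γ(n/2+1). With n=8, r=8.6: V ≈ 1.21444e+08.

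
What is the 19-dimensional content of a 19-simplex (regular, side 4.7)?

For a regular n-simplex with edge a, V = (a^n / n!)·√((n+1)/2^n). With a=4.7, n=19: V ≈ 2.98879e-07.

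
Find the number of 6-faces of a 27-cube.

An n-cube has C(n,k)·2^(n-k) k-faces. Here C(27,6)·2^21 = 296010·2097152 = 620777963520.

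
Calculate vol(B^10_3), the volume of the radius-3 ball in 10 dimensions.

V = 19683·π^5/40 ≈ 150585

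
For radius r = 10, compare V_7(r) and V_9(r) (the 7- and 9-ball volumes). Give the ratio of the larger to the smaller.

V_7(10) ≈ 4.72477e+07, V_9(10) ≈ 3.29851e+09. The 9-ball is larger by a factor of 69.81.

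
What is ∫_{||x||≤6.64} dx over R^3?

The n-ball volume is π^(n/2)·r^n/Γ(n/2+1). With n=3, r=6.64: V ≈ 1226.29.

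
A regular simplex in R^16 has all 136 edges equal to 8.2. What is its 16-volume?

For a regular n-simplex with edge a, V = (a^n / n!)·√((n+1)/2^n). With a=8.2, n=16: V ≈ 0.321652.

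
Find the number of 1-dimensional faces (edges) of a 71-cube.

Number of 1-faces = C(71,1)·2^(71-1) = 71·1180591620717411303424 = 83822005070936202543104.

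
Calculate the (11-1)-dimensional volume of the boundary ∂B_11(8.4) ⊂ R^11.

S_11(8.4) = 2·π^(11/2)·(8.4)^10 / Γ(11/2) ≈ 3.62485e+10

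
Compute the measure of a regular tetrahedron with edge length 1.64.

Volume = (√2/12) · 1.64³ = 0.519835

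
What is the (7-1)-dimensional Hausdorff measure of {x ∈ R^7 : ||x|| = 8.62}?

|∂B_7(8.62)| ≈ 1.35682e+07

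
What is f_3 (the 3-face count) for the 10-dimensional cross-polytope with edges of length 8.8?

Each 3-face is the convex hull of 4 vertices, one chosen as ±e_i from each of 4 distinct axes: 2^4·C(10,4) = 3360.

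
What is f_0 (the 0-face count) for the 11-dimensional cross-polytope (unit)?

An n-cross-polytope has 2^(k+1)·C(n,k+1) k-faces. Here 2^1·C(11,1) = 2·11 = 22.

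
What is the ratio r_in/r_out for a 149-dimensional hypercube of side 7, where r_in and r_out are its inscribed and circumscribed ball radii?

r_in / r_out = (7/2) / (7√149/2) = 1/√149 ≈ 0.0819232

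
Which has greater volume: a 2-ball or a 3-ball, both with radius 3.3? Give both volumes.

V_2(3.3) ≈ 34.2119. V_3(3.3) ≈ 150.533. The 3-ball is larger.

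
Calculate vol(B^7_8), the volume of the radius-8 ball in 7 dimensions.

Volume = π^{7/2}·(8)^7/Γ(9/2) = 33554432·π^3/105 ≈ 9.90855e+06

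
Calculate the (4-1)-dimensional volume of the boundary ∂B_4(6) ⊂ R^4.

S_4(6) = 2·π^(4/2)·(6)^3 / Γ(4/2) = 432·π^2 ≈ 4263.67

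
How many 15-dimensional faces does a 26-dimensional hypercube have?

An n-cube has C(n,k)·2^(n-k) k-faces. Here C(26,15)·2^11 = 7726160·2048 = 15823175680.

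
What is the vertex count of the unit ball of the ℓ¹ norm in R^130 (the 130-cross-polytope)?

An n-cross-polytope has 2n vertices; here n = 130, giving 260.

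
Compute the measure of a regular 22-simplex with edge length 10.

For a regular n-simplex with edge a, V = (a^n / n!)·√((n+1)/2^n). With a=10, n=22: V ≈ 0.0208337.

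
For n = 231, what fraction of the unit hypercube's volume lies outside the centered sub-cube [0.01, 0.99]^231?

1 - (1 - 2·0.01)^231 = 1 - 0.98^231 ≈ 0.990598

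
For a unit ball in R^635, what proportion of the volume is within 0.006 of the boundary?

V(inner)/V(outer) = ((1-0.006)/1)^635 ≈ 0.0219, so the shell fraction is 0.978105.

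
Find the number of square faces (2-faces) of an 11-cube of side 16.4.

f_2(11-cube) = (11 choose 2) · 2^9 = 28160.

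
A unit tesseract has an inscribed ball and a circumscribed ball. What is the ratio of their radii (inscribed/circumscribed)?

Ratio = (s/2)/(s√4/2) = 4^(-1/2) ≈ 0.5.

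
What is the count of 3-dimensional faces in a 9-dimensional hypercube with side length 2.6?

Choose 3 of 9 axes to span the face (C(9,3) = 84 ways), then fix each of the remaining 6 coordinates at one of its two extreme values (2^6 = 64 ways): 84·64 = 5376.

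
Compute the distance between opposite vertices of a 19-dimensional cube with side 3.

The space diagonal of an n-cube of side s is s√n. Here 3·√19 ≈ 13.0767.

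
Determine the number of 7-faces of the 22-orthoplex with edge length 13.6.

Each 7-face is the convex hull of 8 vertices, one chosen as ±e_i from each of 8 distinct axes: 2^8·C(22,8) = 81861120.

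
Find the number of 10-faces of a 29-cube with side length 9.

An n-cube has C(n,k)·2^(n-k) k-faces. Here C(29,10)·2^19 = 20030010·524288 = 10501493882880.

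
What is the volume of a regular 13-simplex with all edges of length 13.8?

V = (13.8^13 / 13!) · √((13+1) / 2^13) ≈ 4370.36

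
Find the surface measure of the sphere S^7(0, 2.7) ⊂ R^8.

|∂B_8(2.7)| ≈ 33964.4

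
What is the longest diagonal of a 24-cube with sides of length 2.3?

||(2.3,2.3,...,2.3)|| = √(24)·2.3 ≈ 11.2677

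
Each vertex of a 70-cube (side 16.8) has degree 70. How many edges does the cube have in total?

The 70-cube has n·2^(n-1) = 70·2^69 = 70·590295810358705651712 = 41320706725109395619840 edges.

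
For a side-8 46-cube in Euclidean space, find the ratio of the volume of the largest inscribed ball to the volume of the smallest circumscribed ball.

Volume scales as r^n, and r_in/r_out = 1/√46, giving (1/√46)^46 ≈ 5.70913e-39.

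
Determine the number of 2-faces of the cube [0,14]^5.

Choose 2 of 5 axes to span the face (C(5,2) = 10 ways), then fix each of the remaining 3 coordinates at one of its two extreme values (2^3 = 8 ways): 10·8 = 80.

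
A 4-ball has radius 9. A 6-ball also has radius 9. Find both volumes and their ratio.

V_4(9) ≈ 32377.2. V_6(9) ≈ 2.74633e+06. Ratio V_4/V_6 ≈ 0.01179.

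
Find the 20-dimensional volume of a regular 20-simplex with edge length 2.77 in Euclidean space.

V = (2.77^20 / 20!) · √((20+1) / 2^20) ≈ 1.30101e-12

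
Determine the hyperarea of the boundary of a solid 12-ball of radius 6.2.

The surface area of an n-ball is 2π^(n/2) r^(n-1) / Γ(n/2). For n=12, r=6.2: 8.3379e+09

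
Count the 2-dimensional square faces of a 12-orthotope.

An n-cube has C(n,k)·2^(n-k) k-faces. Here C(12,2)·2^10 = 66·1024 = 67584.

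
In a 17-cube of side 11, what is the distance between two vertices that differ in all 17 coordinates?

||(11,11,...,11)|| = √(17)·11 ≈ 45.3542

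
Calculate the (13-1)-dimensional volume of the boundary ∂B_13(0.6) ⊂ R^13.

S = n·V_n(r)/r = 13·V_13(0.6)/0.6 (volume-to-surface relation), giving 0.0257691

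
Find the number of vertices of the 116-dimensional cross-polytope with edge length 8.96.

Number of vertices = 2n = 232.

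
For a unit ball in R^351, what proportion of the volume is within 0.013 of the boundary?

Shell fraction = 1 - (1-0.013)^351 ≈ 0.989877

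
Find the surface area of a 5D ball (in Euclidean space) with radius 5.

|∂B_5(5)| = 5000·π^2/3 ≈ 16449.3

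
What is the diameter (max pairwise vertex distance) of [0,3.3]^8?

d = √(3.3² + 3.3² + ... + 3.3²) [8 terms] = √(8·3.3²) = 3.3√8 ≈ 9.33381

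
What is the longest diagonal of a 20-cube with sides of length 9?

d = √(9² + 9² + ... + 9²) [20 terms] = √(20·9²) = 9√20 ≈ 40.2492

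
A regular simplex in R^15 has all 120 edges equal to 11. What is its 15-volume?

V = (11^15 / 15!) · √((15+1) / 2^15) ≈ 70.5872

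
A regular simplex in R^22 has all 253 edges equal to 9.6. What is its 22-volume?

V_22 = √(23) · 9.6^22 / (22! · 2^(22/2)) ≈ 0.00848661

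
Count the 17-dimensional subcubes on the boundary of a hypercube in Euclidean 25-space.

An n-cube has C(n,k)·2^(n-k) k-faces. Here C(25,17)·2^8 = 1081575·256 = 276883200.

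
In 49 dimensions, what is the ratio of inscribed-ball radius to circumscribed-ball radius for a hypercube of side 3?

Ratio = (s/2)/(s√49/2) = 49^(-1/2) ≈ 0.142857.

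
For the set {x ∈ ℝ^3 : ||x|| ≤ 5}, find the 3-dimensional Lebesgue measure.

The n-ball volume is π^(n/2)·r^n/Γ(n/2+1). With n=3, r=5: V = 500·π/3 ≈ 523.599.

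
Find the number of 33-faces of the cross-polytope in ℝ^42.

Each 33-face is the convex hull of 34 vertices, one chosen as ±e_i from each of 34 distinct axes: 2^34·C(42,34) = 2027743138063319040.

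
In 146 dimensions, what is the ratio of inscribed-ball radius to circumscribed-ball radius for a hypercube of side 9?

Ratio = (s/2)/(s√146/2) = 146^(-1/2) ≈ 0.0827606.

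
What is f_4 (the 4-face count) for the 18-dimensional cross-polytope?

Number of 4-faces = 2^(4+1) · C(18,4+1) = 32 · 8568 = 274176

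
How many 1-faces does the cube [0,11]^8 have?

Number of 1-faces = C(8,1)·2^(8-1) = 8·128 = 1024.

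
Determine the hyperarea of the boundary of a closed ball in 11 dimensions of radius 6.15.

S_11(6.15) = 2·π^(11/2)·(6.15)^10 / Γ(11/2) ≈ 1.60416e+09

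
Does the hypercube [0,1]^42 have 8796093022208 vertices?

False. The 42-cube has 2^42 = 4398046511104 vertices.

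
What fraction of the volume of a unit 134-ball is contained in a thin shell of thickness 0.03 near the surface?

V(inner)/V(outer) = ((1-0.03)/1)^134 ≈ 0.01688, so the shell fraction is 0.983118.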